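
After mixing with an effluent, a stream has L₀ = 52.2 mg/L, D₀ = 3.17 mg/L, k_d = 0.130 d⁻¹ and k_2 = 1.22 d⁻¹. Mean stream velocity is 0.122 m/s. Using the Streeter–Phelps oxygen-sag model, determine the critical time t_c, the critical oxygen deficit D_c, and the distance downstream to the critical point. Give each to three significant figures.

With k_2/k_d = 9.385 and 1 − D₀(k_2−k_d)/(k_d L₀) = 0.4908,
t_c = ln(9.385 × 0.4908) / (1.22 − 0.130) = ln(4.606) / 1.090 = 1.527/1.090 = 1.401 d.
L(t_c) = L₀ e^(−k_d t_c) = 52.2 × 0.8335 = 43.51 mg/L, and at the critical point k_2 D_c = k_d L, so D_c = (0.130/1.22) × 43.51 = 4.636 mg/L.
x_c = v t_c = 0.122 m/s × 1.401 d × 86400 s/d = 14770 m ≈ 14.8 km.

t_c ≈ 1.40 d; D_c ≈ 4.64 mg/L; x_c ≈ 14.8 km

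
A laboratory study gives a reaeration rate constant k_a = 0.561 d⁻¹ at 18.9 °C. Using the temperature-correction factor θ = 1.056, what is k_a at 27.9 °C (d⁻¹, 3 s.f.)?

k_a ≈ 0.916 d⁻¹

k_a(T₂) = k_a(T₁) · θ^(T₂−T₁) = 0.561 × 1.056^(27.9−18.9)
= 0.561 × 1.056^9.00 = 0.561 × 1.633 = 0.9161 d⁻¹.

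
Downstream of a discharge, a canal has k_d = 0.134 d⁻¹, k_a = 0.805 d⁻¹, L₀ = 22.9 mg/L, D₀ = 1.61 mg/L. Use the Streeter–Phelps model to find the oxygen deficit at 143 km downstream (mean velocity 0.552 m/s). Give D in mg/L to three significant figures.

Travel time t = x/v = 143 km / (0.552 m/s) = 143000 m / 0.552 m/s = 259100 s = 2.998 d.
k_d L₀/(k_a−k_d) = 0.134×22.9/(0.805−0.134) = 3.069/0.6710 = 4.573 mg/L.
e^(−k_d t) = e^(−0.134×2.998) = 0.6691; e^(−k_a t) = e^(−0.805×2.998) = 0.08949.
D = 4.573 × (0.6691 − 0.08949) + 1.61 × 0.08949 = 2.651 + 0.1441 = 2.795 mg/L.

D ≈ 2.79 mg/L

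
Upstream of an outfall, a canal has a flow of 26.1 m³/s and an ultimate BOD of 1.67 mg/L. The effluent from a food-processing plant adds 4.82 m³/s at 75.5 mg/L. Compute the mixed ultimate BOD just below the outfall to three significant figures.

Flow-weighted mixing: C = (Q_r C_r + Q_w C_w)/(Q_r + Q_w)
= (26.1×1.67 + 4.82×75.5)/(26.1 + 4.82) = 407.5/30.92 = 13.18 mg/L.

13.2 mg/L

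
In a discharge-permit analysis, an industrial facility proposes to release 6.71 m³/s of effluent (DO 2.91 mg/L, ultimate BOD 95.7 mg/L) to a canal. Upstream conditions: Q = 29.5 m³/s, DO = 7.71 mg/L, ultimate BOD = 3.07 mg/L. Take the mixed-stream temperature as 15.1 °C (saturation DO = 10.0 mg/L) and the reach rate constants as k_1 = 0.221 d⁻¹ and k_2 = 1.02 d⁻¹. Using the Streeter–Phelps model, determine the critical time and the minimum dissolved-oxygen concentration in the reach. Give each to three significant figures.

t_c ≈ 0.863 d; minimum DO ≈ 6.38 mg/L

Mixed DO = (29.5×7.71 + 6.71×2.91)/(29.5+6.71) = 247.0/36.21 = 6.821 mg/L.
Mixed L₀ = (29.5×3.07 + 6.71×95.7)/(36.21) = 732.7/36.21 = 20.24 mg/L.
Initial deficit D₀ = C_s − DO₀ = 10.0 − 6.821 = 3.179 mg/L.
t_c = (1/0.7990) ln[(1.02/0.221)(1 − 3.179×0.7990/(0.221×20.24))] = 1.252 × ln(1.994) = 0.8634 d.
D_c = (0.221/1.02) × 20.24 × e^(−0.221×0.8634) = 0.2167 × 20.24 × 0.8263 = 3.623 mg/L.
Minimum DO = 10.0 − 3.623 = 6.377 mg/L.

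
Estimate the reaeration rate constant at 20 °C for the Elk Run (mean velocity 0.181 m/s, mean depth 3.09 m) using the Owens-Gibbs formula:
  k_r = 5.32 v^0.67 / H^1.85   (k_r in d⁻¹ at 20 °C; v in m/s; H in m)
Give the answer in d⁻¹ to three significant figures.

k_r = 5.32 × 0.181^0.67 / 3.09^1.85 = 5.32 × 0.3182 / 8.062 = 0.2100 d⁻¹.

k_r ≈ 0.210 d⁻¹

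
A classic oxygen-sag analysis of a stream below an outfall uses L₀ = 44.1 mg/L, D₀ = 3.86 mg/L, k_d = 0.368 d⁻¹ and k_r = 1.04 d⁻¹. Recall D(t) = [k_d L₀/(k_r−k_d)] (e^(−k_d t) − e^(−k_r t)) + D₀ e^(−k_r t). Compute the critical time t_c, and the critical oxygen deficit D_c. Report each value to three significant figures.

t_c = [1/(k_r−k_d)] ln[(k_r/k_d)(1 − D₀(k_r−k_d)/(k_d L₀))]
= [1/(1.04−0.368)] ln[(1.04/0.368)(1 − 3.86×0.6720/(0.368×44.1))]
= (1/0.6720) ln[2.826 × 0.8402] = 1.488 × ln(2.374) = 1.488 × 0.8647 = 1.287 d.
L(t_c) = L₀ e^(−k_d t_c) = 44.1 × 0.6228 = 27.47 mg/L, and at the critical point k_r D_c = k_d L, so D_c = (0.368/1.04) × 27.47 = 9.718 mg/L.

t_c ≈ 1.29 d; D_c ≈ 9.72 mg/L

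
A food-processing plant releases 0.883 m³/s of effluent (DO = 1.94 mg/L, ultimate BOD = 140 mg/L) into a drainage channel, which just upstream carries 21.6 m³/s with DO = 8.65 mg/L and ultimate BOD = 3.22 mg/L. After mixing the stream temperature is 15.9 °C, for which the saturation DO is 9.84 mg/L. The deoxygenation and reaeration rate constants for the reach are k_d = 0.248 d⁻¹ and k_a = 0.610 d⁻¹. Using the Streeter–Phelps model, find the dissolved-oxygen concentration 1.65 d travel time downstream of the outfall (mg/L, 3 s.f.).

Mixed DO = (21.6×8.65 + 0.883×1.94)/(21.6+0.883) = 188.6/22.48 = 8.386 mg/L.
Mixed L₀ = (21.6×3.22 + 0.883×140)/(22.48) = 193.2/22.48 = 8.592 mg/L.
Initial deficit D₀ = C_s − DO₀ = 9.84 − 8.386 = 1.454 mg/L.
D(1.65) = [0.248×8.592/(0.610−0.248)](e^(−0.248×1.65) − e^(−0.610×1.65)) + 1.454 e^(−0.610×1.65)
= 5.886 × (0.6642 − 0.3655) + 1.454 × 0.3655 = 2.289 mg/L.
DO = 9.84 − 2.289 = 7.551 mg/L.

DO ≈ 7.55 mg/L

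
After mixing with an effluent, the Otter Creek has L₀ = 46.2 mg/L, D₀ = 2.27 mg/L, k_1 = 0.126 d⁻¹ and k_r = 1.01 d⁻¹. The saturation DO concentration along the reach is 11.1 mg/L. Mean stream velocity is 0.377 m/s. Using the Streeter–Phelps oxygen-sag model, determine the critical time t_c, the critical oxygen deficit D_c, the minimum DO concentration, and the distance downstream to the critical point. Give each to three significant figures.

t_c = [1/(k_r−k_1)] ln[(k_r/k_1)(1 − D₀(k_r−k_1)/(k_1 L₀))]
= [1/(1.01−0.126)] ln[(1.01/0.126)(1 − 2.27×0.8840/(0.126×46.2))]
= (1/0.8840) ln[8.016 × 0.6553] = 1.131 × ln(5.253) = 1.131 × 1.659 = 1.876 d.
L(t_c) = L₀ e^(−k_1 t_c) = 46.2 × 0.7894 = 36.47 mg/L, and at the critical point k_r D_c = k_1 L, so D_c = (0.126/1.01) × 36.47 = 4.550 mg/L.
Minimum DO = C_s − D_c = 11.1 − 4.550 = 6.550 mg/L.
x_c = v t_c = 0.377 m/s × 1.876 d × 86400 s/d = 61120 m ≈ 61.1 km.

t_c ≈ 1.88 d; D_c ≈ 4.55 mg/L; min DO ≈ 6.55 mg/L; x_c ≈ 61.1 km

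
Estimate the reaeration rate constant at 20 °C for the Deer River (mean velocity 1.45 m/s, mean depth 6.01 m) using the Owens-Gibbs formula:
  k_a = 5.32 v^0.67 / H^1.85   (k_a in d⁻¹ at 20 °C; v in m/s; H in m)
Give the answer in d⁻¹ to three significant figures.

k_a ≈ 0.247 d⁻¹

k_a = 5.32 × 1.45^0.67 / 6.01^1.85 = 5.32 × 1.283 / 27.60 = 0.2472 d⁻¹.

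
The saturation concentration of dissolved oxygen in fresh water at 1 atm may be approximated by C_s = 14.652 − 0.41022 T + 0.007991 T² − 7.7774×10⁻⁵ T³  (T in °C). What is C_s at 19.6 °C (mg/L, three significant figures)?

C_s = 14.652 − 0.41022×19.6 + 0.007991×19.6² − 7.7774×10⁻⁵×19.6³ = 9.096 mg/L.

C_s ≈ 9.10 mg/L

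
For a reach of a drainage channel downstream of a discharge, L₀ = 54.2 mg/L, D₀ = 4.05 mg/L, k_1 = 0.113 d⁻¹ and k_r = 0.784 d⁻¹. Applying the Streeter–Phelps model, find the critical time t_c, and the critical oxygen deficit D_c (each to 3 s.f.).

t_c ≈ 2.01 d; D_c ≈ 6.22 mg/L

t_c = [1/(k_r−k_1)] ln[(k_r/k_1)(1 − D₀(k_r−k_1)/(k_1 L₀))]
= [1/(0.784−0.113)] ln[(0.784/0.113)(1 − 4.05×0.6710/(0.113×54.2))]
= (1/0.6710) ln[6.938 × 0.5563] = 1.490 × ln(3.860) = 1.490 × 1.351 = 2.013 d.
D_c = (k_1/k_r) L₀ e^(−k_1 t_c) = (0.113/0.784) × 54.2 × e^(−0.113×2.013) = 0.1441 × 54.2 × 0.7966 = 6.223 mg/L.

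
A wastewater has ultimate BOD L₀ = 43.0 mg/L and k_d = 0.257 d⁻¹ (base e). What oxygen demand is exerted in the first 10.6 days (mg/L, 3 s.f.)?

y ≈ 40.2 mg/L

y_t = L₀(1 − e^(−k_d t)) = 43.0 × (1 − e^(−0.257×10.6))
= 43.0 × (1 − 0.06560) = 43.0 × 0.9344 = 40.18 mg/L.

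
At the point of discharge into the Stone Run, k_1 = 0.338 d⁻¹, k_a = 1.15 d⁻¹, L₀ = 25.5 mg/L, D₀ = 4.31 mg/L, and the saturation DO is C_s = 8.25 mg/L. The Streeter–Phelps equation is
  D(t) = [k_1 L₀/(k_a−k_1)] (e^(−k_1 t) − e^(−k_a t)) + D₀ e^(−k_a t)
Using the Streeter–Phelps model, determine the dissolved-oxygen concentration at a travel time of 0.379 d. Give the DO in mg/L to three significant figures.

DO ≈ 2.99 mg/L

k_1 L₀/(k_a−k_1) = 0.338×25.5/(1.15−0.338) = 8.619/0.8120 = 10.61 mg/L.
e^(−k_1 t) = e^(−0.338×0.3790) = 0.8798; e^(−k_a t) = e^(−1.15×0.3790) = 0.6467.
D = 10.61 × (0.8798 − 0.6467) + 4.31 × 0.6467 = 2.474 + 2.787 = 5.261 mg/L.
DO = C_s − D = 8.25 − 5.261 = 2.989 mg/L.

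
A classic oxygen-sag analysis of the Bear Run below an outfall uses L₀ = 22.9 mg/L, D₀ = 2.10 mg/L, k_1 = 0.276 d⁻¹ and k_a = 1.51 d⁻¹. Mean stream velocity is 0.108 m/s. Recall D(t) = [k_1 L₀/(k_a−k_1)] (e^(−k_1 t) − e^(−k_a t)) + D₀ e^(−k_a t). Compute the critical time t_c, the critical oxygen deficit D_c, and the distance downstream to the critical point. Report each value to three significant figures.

t_c ≈ 0.950 d; D_c ≈ 3.22 mg/L; x_c ≈ 8.86 km

With k_a/k_1 = 5.471 and 1 − D₀(k_a−k_1)/(k_1 L₀) = 0.5900,
t_c = ln(5.471 × 0.5900) / (1.51 − 0.276) = ln(3.228) / 1.234 = 1.172/1.234 = 0.9496 d.
D_c = (k_1/k_a) L₀ e^(−k_1 t_c) = (0.276/1.51) × 22.9 × e^(−0.276×0.9496) = 0.1828 × 22.9 × 0.7694 = 3.221 mg/L.
x_c = v t_c = 0.108 m/s × 0.9496 d × 86400 s/d = 8861 m ≈ 8.86 km.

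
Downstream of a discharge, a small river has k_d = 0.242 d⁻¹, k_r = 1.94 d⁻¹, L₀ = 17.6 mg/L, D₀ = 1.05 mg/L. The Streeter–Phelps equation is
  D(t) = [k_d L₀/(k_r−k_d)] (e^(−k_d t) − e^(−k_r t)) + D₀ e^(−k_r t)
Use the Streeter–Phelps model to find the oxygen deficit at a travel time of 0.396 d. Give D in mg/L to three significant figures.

D ≈ 1.60 mg/L

k_d L₀/(k_r−k_d) = 0.242×17.6/(1.94−0.242) = 4.259/1.698 = 2.508 mg/L.
e^(−k_d t) = e^(−0.242×0.3960) = 0.9086; e^(−k_r t) = e^(−1.94×0.3960) = 0.4638.
D = 2.508 × (0.9086 − 0.4638) + 1.05 × 0.4638 = 1.116 + 0.4870 = 1.603 mg/L.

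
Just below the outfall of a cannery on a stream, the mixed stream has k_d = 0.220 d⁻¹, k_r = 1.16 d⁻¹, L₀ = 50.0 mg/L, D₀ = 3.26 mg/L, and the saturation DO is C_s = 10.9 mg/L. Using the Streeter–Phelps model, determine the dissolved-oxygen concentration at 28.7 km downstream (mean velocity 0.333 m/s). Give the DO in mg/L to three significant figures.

DO ≈ 4.16 mg/L

Travel time t = x/v = 28.7 km / (0.333 m/s) = 28700 m / 0.333 m/s = 86190 s = 0.9975 d.
k_d L₀/(k_r−k_d) = 0.220×50.0/(1.16−0.220) = 11.00/0.9400 = 11.70 mg/L.
e^(−k_d t) = e^(−0.220×0.9975) = 0.8030; e^(−k_r t) = e^(−1.16×0.9975) = 0.3144.
D = 11.70 × (0.8030 − 0.3144) + 3.26 × 0.3144 = 5.717 + 1.025 = 6.742 mg/L.
DO = C_s − D = 10.9 − 6.742 = 4.158 mg/L.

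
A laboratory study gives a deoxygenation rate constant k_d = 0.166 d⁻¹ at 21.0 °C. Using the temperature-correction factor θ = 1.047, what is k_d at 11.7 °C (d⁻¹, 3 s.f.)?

k_d(T₂) = k_d(T₁) · θ^(T₂−T₁) = 0.166 × 1.047^(11.7−21.0)
= 0.166 × 1.047^-9.30 = 0.166 × 0.6524 = 0.1083 d⁻¹.

k_d ≈ 0.108 d⁻¹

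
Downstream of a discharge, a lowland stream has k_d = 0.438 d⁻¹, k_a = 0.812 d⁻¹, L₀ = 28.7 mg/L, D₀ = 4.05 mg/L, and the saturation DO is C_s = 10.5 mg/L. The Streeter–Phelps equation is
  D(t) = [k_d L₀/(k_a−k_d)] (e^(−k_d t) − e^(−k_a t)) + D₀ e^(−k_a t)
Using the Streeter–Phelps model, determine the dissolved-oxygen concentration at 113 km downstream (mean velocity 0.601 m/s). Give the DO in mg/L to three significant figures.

DO ≈ 2.59 mg/L

Travel time t = x/v = 113 km / (0.601 m/s) = 113000 m / 0.601 m/s = 188000 s = 2.176 d.
k_d L₀/(k_a−k_d) = 0.438×28.7/(0.812−0.438) = 12.57/0.3740 = 33.61 mg/L.
e^(−k_d t) = e^(−0.438×2.176) = 0.3855; e^(−k_a t) = e^(−0.812×2.176) = 0.1708.
D = 33.61 × (0.3855 − 0.1708) + 4.05 × 0.1708 = 7.216 + 0.6919 = 7.908 mg/L.
DO = C_s − D = 10.5 − 7.908 = 2.592 mg/L.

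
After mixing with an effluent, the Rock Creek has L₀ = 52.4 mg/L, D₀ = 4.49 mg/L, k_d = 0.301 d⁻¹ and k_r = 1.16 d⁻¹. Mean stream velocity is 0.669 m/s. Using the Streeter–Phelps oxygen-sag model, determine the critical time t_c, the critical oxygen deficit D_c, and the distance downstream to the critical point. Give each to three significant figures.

t_c ≈ 1.24 d; D_c ≈ 9.35 mg/L; x_c ≈ 71.9 km

t_c = [1/(k_r−k_d)] ln[(k_r/k_d)(1 − D₀(k_r−k_d)/(k_d L₀))]
= [1/(1.16−0.301)] ln[(1.16/0.301)(1 − 4.49×0.8590/(0.301×52.4))]
= (1/0.8590) ln[3.854 × 0.7555] = 1.164 × ln(2.911) = 1.164 × 1.069 = 1.244 d.
D_c = (k_d/k_r) L₀ e^(−k_d t_c) = (0.301/1.16) × 52.4 × e^(−0.301×1.244) = 0.2595 × 52.4 × 0.6877 = 9.350 mg/L.
x_c = v t_c = 0.669 m/s × 1.244 d × 86400 s/d = 71910 m ≈ 71.9 km.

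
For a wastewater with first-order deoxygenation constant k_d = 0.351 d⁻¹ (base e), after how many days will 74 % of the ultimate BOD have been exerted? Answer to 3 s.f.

y/L₀ = 1 − e^(−k_d t) = 0.74 ⇒ e^(−k_d t) = 0.260
t = −ln(0.260) / 0.351 = 1.347 / 0.351 = 3.838 d.

t ≈ 3.84 d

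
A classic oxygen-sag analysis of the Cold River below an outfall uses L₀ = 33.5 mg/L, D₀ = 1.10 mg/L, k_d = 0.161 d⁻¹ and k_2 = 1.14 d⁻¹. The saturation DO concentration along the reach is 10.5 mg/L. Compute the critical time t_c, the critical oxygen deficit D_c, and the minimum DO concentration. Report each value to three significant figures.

t_c ≈ 1.77 d; D_c ≈ 3.56 mg/L; min DO ≈ 6.94 mg/L

At the critical point dD/dt = 0, so k_d L₀ e^(−k_d t) = k_2 D. Substituting D(t) from the Streeter–Phelps equation and solving for t gives
t_c = ln[(k_2/k_d)(1 − D₀(k_2−k_d)/(k_d L₀))] / (k_2−k_d).
Here k_2−k_d = 0.9790 d⁻¹ and 1 − D₀(k_2−k_d)/(k_d L₀) = 1 − 1.10×0.9790/(0.161×33.5) = 0.8003, so
t_c = ln(7.081 × 0.8003) / 0.9790 = 1.735 / 0.9790 = 1.772 d.
D_c = (k_d/k_2) L₀ e^(−k_d t_c) = (0.161/1.14) × 33.5 × e^(−0.161×1.772) = 0.1412 × 33.5 × 0.7518 = 3.557 mg/L.
Minimum DO = C_s − D_c = 10.5 − 3.557 = 6.943 mg/L.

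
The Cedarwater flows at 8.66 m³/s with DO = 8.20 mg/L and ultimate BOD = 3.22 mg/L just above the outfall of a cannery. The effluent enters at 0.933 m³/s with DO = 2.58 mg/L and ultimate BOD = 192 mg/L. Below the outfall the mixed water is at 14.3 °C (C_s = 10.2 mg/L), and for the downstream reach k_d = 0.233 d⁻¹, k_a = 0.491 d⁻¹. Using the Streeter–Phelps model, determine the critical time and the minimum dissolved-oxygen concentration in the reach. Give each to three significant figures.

t_c ≈ 2.35 d; minimum DO ≈ 4.27 mg/L

Mixed DO = (8.66×8.20 + 0.933×2.58)/(8.66+0.933) = 73.42/9.593 = 7.653 mg/L.
Mixed L₀ = (8.66×3.22 + 0.933×192)/(9.593) = 207.0/9.593 = 21.58 mg/L.
Initial deficit D₀ = C_s − DO₀ = 10.2 − 7.653 = 2.547 mg/L.
t_c = (1/0.2580) ln[(0.491/0.233)(1 − 2.547×0.2580/(0.233×21.58))] = 3.876 × ln(1.832) = 2.346 d.
D_c = (0.233/0.491) × 21.58 × e^(−0.233×2.346) = 0.4745 × 21.58 × 0.5788 = 5.928 mg/L.
Minimum DO = 10.2 − 5.928 = 4.272 mg/L.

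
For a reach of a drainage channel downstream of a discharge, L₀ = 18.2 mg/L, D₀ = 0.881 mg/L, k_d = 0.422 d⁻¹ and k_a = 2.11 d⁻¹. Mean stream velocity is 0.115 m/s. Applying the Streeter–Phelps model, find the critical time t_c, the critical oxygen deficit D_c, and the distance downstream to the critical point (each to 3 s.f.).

t_c = [1/(k_a−k_d)] ln[(k_a/k_d)(1 − D₀(k_a−k_d)/(k_d L₀))]
= [1/(2.11−0.422)] ln[(2.11/0.422)(1 − 0.881×1.688/(0.422×18.2))]
= (1/1.688) ln[5.000 × 0.8064] = 0.5924 × ln(4.032) = 0.5924 × 1.394 = 0.8260 d.
L(t_c) = L₀ e^(−k_d t_c) = 18.2 × 0.7057 = 12.84 mg/L, and at the critical point k_a D_c = k_d L, so D_c = (0.422/2.11) × 12.84 = 2.569 mg/L.
x_c = v t_c = 0.115 m/s × 0.8260 d × 86400 s/d = 8207 m ≈ 8.21 km.

t_c ≈ 0.826 d; D_c ≈ 2.57 mg/L; x_c ≈ 8.21 km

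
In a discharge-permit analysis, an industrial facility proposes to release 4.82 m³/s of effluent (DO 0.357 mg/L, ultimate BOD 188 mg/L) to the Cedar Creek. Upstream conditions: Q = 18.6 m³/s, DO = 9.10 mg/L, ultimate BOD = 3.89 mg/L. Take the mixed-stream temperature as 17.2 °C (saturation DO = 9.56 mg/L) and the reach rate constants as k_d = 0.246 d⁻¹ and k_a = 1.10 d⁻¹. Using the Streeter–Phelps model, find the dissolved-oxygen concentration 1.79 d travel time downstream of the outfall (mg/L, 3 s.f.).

Mixed DO = (18.6×9.10 + 4.82×0.357)/(18.6+4.82) = 171.0/23.42 = 7.301 mg/L.
Mixed L₀ = (18.6×3.89 + 4.82×188)/(23.42) = 978.5/23.42 = 41.78 mg/L.
Initial deficit D₀ = C_s − DO₀ = 9.56 − 7.301 = 2.259 mg/L.
D(1.79) = [0.246×41.78/(1.10−0.246)](e^(−0.246×1.79) − e^(−1.10×1.79)) + 2.259 e^(−1.10×1.79)
= 12.04 × (0.6438 − 0.1396) + 2.259 × 0.1396 = 6.384 mg/L.
DO = 9.56 − 6.384 = 3.176 mg/L.

DO ≈ 3.18 mg/L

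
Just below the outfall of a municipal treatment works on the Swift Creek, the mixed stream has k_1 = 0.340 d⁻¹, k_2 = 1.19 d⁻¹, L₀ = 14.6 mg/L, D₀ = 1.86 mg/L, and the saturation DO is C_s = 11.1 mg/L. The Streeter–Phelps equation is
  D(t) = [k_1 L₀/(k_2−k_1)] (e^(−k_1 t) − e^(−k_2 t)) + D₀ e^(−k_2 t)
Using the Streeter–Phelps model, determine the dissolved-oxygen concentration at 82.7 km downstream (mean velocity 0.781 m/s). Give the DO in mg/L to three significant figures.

DO ≈ 8.18 mg/L

Travel time t = x/v = 82.7 km / (0.781 m/s) = 82700 m / 0.781 m/s = 105900 s = 1.226 d.
k_1 L₀/(k_2−k_1) = 0.340×14.6/(1.19−0.340) = 4.964/0.8500 = 5.840 mg/L.
e^(−k_1 t) = e^(−0.340×1.226) = 0.6592; e^(−k_2 t) = e^(−1.19×1.226) = 0.2326.
D = 5.840 × (0.6592 − 0.2326) + 1.86 × 0.2326 = 2.491 + 0.4326 = 2.924 mg/L.
DO = C_s − D = 11.1 − 2.924 = 8.176 mg/L.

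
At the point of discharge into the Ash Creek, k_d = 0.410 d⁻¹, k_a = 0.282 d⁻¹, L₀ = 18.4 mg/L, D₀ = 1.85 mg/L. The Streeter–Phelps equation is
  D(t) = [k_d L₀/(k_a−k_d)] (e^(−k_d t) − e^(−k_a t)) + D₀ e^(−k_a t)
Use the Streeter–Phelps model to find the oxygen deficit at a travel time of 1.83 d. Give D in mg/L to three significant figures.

k_d L₀/(k_a−k_d) = 0.410×18.4/(0.282−0.410) = 7.544/-0.1280 = -58.94 mg/L.
e^(−k_d t) = e^(−0.410×1.830) = 0.4722; e^(−k_a t) = e^(−0.282×1.830) = 0.5969.
D = -58.94 × (0.4722 − 0.5969) + 1.85 × 0.5969 = 7.346 + 1.104 = 8.450 mg/L.

D ≈ 8.45 mg/L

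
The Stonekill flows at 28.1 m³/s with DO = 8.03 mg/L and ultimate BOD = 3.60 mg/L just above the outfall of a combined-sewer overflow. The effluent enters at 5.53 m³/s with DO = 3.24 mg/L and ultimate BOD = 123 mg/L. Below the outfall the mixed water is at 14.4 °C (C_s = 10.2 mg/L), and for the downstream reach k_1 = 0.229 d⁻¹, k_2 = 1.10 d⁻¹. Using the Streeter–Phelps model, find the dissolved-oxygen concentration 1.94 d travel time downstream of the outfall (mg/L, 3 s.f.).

DO ≈ 6.66 mg/L

Mixed DO = (28.1×8.03 + 5.53×3.24)/(28.1+5.53) = 243.6/33.63 = 7.242 mg/L.
Mixed L₀ = (28.1×3.60 + 5.53×123)/(33.63) = 781.4/33.63 = 23.23 mg/L.
Initial deficit D₀ = C_s − DO₀ = 10.2 − 7.242 = 2.958 mg/L.
D(1.94) = [0.229×23.23/(1.10−0.229)](e^(−0.229×1.94) − e^(−1.10×1.94)) + 2.958 e^(−1.10×1.94)
= 6.109 × (0.6413 − 0.1184) + 2.958 × 0.1184 = 3.544 mg/L.
DO = 10.2 − 3.544 = 6.656 mg/L.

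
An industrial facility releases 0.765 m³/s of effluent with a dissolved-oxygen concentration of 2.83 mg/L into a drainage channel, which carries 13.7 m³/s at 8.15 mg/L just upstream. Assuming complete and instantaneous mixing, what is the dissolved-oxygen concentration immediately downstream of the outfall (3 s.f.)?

7.87 mg/L

Flow-weighted mixing: C = (Q_r C_r + Q_w C_w)/(Q_r + Q_w)
= (13.7×8.15 + 0.765×2.83)/(13.7 + 0.765) = 113.8/14.46 = 7.869 mg/L.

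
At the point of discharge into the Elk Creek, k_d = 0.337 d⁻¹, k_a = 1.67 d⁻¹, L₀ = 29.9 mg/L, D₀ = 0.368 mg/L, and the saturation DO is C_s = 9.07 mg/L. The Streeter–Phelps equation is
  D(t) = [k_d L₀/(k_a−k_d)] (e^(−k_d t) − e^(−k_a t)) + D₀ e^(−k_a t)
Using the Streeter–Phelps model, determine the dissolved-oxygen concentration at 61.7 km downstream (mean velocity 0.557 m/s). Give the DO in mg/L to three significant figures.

DO ≈ 5.01 mg/L

Travel time t = x/v = 61.7 km / (0.557 m/s) = 61700 m / 0.557 m/s = 110800 s = 1.282 d.
k_d L₀/(k_a−k_d) = 0.337×29.9/(1.67−0.337) = 10.08/1.333 = 7.559 mg/L.
e^(−k_d t) = e^(−0.337×1.282) = 0.6492; e^(−k_a t) = e^(−1.67×1.282) = 0.1175.
D = 7.559 × (0.6492 − 0.1175) + 0.368 × 0.1175 = 4.019 + 0.04325 = 4.062 mg/L.
DO = C_s − D = 9.07 − 4.062 = 5.008 mg/L.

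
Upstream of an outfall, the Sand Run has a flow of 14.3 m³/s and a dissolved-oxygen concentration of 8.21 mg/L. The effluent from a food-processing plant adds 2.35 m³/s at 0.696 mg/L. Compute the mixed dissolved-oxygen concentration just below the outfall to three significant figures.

Flow-weighted mixing: C = (Q_r C_r + Q_w C_w)/(Q_r + Q_w)
= (14.3×8.21 + 2.35×0.696)/(14.3 + 2.35) = 119.0/16.65 = 7.149 mg/L.

7.15 mg/L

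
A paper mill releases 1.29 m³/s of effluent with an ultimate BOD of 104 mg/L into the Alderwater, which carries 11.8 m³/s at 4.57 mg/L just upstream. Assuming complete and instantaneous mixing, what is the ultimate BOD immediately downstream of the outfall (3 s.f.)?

14.4 mg/L

Flow-weighted mixing: C = (Q_r C_r + Q_w C_w)/(Q_r + Q_w)
= (11.8×4.57 + 1.29×104)/(11.8 + 1.29) = 188.1/13.09 = 14.37 mg/L.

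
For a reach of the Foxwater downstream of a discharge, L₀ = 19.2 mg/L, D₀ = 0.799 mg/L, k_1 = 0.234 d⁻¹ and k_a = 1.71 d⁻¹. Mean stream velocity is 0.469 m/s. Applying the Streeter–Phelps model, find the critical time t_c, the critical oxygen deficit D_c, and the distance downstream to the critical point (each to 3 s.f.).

With k_a/k_1 = 7.308 and 1 − D₀(k_a−k_1)/(k_1 L₀) = 0.7375,
t_c = ln(7.308 × 0.7375) / (1.71 − 0.234) = ln(5.389) / 1.476 = 1.684/1.476 = 1.141 d.
D_c = (k_1/k_a) L₀ e^(−k_1 t_c) = (0.234/1.71) × 19.2 × e^(−0.234×1.141) = 0.1368 × 19.2 × 0.7656 = 2.012 mg/L.
x_c = v t_c = 0.469 m/s × 1.141 d × 86400 s/d = 46240 m ≈ 46.2 km.

t_c ≈ 1.14 d; D_c ≈ 2.01 mg/L; x_c ≈ 46.2 km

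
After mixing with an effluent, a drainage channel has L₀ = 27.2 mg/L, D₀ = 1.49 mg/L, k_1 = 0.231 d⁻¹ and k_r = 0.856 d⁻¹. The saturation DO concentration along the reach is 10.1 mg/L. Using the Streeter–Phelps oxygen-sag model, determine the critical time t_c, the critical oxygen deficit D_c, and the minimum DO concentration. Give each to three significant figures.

t_c = [1/(k_r−k_1)] ln[(k_r/k_1)(1 − D₀(k_r−k_1)/(k_1 L₀))]
= [1/(0.856−0.231)] ln[(0.856/0.231)(1 − 1.49×0.6250/(0.231×27.2))]
= (1/0.6250) ln[3.706 × 0.8518] = 1.600 × ln(3.156) = 1.600 × 1.149 = 1.839 d.
L(t_c) = L₀ e^(−k_1 t_c) = 27.2 × 0.6539 = 17.79 mg/L, and at the critical point k_r D_c = k_1 L, so D_c = (0.231/0.856) × 17.79 = 4.800 mg/L.
Minimum DO = C_s − D_c = 10.1 − 4.800 = 5.300 mg/L.

t_c ≈ 1.84 d; D_c ≈ 4.80 mg/L; min DO ≈ 5.30 mg/L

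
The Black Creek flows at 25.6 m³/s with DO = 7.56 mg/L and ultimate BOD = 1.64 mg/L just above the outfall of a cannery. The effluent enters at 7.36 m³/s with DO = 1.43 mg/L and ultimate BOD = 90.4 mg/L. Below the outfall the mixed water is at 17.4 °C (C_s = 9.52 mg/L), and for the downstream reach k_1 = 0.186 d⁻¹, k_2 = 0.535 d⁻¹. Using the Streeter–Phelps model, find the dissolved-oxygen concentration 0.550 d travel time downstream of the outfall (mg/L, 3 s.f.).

DO ≈ 5.24 mg/L

Mixed DO = (25.6×7.56 + 7.36×1.43)/(25.6+7.36) = 204.1/32.96 = 6.191 mg/L.
Mixed L₀ = (25.6×1.64 + 7.36×90.4)/(32.96) = 707.3/32.96 = 21.46 mg/L.
Initial deficit D₀ = C_s − DO₀ = 9.52 − 6.191 = 3.329 mg/L.
D(0.550) = [0.186×21.46/(0.535−0.186)](e^(−0.186×0.550) − e^(−0.535×0.550)) + 3.329 e^(−0.535×0.550)
= 11.44 × (0.9028 − 0.7451) + 3.329 × 0.7451 = 4.284 mg/L.
DO = 9.52 − 4.284 = 5.236 mg/L.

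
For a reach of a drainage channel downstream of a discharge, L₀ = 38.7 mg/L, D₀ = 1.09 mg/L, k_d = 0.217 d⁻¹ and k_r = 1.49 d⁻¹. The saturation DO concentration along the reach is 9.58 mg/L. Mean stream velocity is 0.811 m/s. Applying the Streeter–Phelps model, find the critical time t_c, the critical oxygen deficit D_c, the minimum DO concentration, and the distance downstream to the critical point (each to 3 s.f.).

t_c ≈ 1.37 d; D_c ≈ 4.19 mg/L; min DO ≈ 5.39 mg/L; x_c ≈ 96.1 km

t_c = [1/(k_r−k_d)] ln[(k_r/k_d)(1 − D₀(k_r−k_d)/(k_d L₀))]
= [1/(1.49−0.217)] ln[(1.49/0.217)(1 − 1.09×1.273/(0.217×38.7))]
= (1/1.273) ln[6.866 × 0.8348] = 0.7855 × ln(5.732) = 0.7855 × 1.746 = 1.372 d.
D_c = (k_d/k_r) L₀ e^(−k_d t_c) = (0.217/1.49) × 38.7 × e^(−0.217×1.372) = 0.1456 × 38.7 × 0.7426 = 4.185 mg/L.
Minimum DO = C_s − D_c = 9.58 − 4.185 = 5.395 mg/L.
x_c = v t_c = 0.811 m/s × 1.372 d × 86400 s/d = 96110 m ≈ 96.1 km.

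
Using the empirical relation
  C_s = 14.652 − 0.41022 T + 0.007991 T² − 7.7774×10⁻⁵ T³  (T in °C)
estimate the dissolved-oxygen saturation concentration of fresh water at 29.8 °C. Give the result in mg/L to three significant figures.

C_s ≈ 7.47 mg/L

C_s = 14.652 − 0.41022×29.8 + 0.007991×29.8² − 7.7774×10⁻⁵×29.8³ = 7.466 mg/L.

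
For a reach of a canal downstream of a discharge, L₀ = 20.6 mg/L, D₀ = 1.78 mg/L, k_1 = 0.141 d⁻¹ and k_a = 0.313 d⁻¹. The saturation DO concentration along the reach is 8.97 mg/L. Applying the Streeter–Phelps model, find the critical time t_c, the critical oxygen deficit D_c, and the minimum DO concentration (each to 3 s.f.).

With k_a/k_1 = 2.220 and 1 − D₀(k_a−k_1)/(k_1 L₀) = 0.8946,
t_c = ln(2.220 × 0.8946) / (0.313 − 0.141) = ln(1.986) / 0.1720 = 0.6861/0.1720 = 3.989 d.
L(t_c) = L₀ e^(−k_1 t_c) = 20.6 × 0.5698 = 11.74 mg/L, and at the critical point k_a D_c = k_1 L, so D_c = (0.141/0.313) × 11.74 = 5.288 mg/L.
Minimum DO = C_s − D_c = 8.97 − 5.288 = 3.682 mg/L.

t_c ≈ 3.99 d; D_c ≈ 5.29 mg/L; min DO ≈ 3.68 mg/L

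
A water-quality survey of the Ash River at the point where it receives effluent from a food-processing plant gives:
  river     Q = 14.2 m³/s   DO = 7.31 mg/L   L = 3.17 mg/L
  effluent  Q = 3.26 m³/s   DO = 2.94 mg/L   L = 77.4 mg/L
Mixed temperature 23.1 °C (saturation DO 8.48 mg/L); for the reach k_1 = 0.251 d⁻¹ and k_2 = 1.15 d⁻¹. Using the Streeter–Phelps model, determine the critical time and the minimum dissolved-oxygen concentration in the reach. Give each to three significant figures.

Mixed DO = (14.2×7.31 + 3.26×2.94)/(14.2+3.26) = 113.4/17.46 = 6.494 mg/L.
Mixed L₀ = (14.2×3.17 + 3.26×77.4)/(17.46) = 297.3/17.46 = 17.03 mg/L.
Initial deficit D₀ = C_s − DO₀ = 8.48 − 6.494 = 1.986 mg/L.
t_c = (1/0.8990) ln[(1.15/0.251)(1 − 1.986×0.8990/(0.251×17.03))] = 1.112 × ln(2.668) = 1.092 d.
D_c = (0.251/1.15) × 17.03 × e^(−0.251×1.092) = 0.2183 × 17.03 × 0.7603 = 2.826 mg/L.
Minimum DO = 8.48 − 2.826 = 5.654 mg/L.

t_c ≈ 1.09 d; minimum DO ≈ 5.65 mg/L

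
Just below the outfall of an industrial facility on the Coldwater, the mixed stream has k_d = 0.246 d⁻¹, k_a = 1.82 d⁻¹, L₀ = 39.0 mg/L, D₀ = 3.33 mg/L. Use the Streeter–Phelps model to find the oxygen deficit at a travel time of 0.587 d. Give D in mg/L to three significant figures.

D ≈ 4.33 mg/L

k_d L₀/(k_a−k_d) = 0.246×39.0/(1.82−0.246) = 9.594/1.574 = 6.095 mg/L.
e^(−k_d t) = e^(−0.246×0.5870) = 0.8655; e^(−k_a t) = e^(−1.82×0.5870) = 0.3436.
D = 6.095 × (0.8655 − 0.3436) + 3.33 × 0.3436 = 3.182 + 1.144 = 4.326 mg/L.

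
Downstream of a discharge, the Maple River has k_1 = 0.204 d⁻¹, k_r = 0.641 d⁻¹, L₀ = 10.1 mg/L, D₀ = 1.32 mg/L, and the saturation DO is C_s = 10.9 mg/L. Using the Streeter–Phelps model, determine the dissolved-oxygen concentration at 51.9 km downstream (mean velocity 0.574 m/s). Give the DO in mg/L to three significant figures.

Travel time t = x/v = 51.9 km / (0.574 m/s) = 51900 m / 0.574 m/s = 90420 s = 1.047 d.
k_1 L₀/(k_r−k_1) = 0.204×10.1/(0.641−0.204) = 2.060/0.4370 = 4.715 mg/L.
e^(−k_1 t) = e^(−0.204×1.047) = 0.8078; e^(−k_r t) = e^(−0.641×1.047) = 0.5113.
D = 4.715 × (0.8078 − 0.5113) + 1.32 × 0.5113 = 1.398 + 0.6749 = 2.073 mg/L.
DO = C_s − D = 10.9 − 2.073 = 8.827 mg/L.

DO ≈ 8.83 mg/L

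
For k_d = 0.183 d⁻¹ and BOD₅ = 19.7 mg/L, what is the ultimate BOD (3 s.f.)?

L₀ ≈ 32.9 mg/L

BOD₅ = L₀(1 − e^(−5k_d)) ⇒ L₀ = BOD₅ / (1 − e^(−5×0.183))
= 19.7 / (1 − 0.4005) = 19.7 / 0.5995 = 32.86 mg/L.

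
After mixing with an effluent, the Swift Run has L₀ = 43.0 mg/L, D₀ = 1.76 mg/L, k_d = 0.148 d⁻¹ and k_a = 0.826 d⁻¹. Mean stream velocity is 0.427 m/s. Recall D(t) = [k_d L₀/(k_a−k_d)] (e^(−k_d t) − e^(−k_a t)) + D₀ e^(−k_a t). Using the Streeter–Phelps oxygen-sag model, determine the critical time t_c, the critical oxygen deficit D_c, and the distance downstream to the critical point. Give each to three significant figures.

At the critical point dD/dt = 0, so k_d L₀ e^(−k_d t) = k_a D. Substituting D(t) from the Streeter–Phelps equation and solving for t gives
t_c = ln[(k_a/k_d)(1 − D₀(k_a−k_d)/(k_d L₀))] / (k_a−k_d).
Here k_a−k_d = 0.6780 d⁻¹ and 1 − D₀(k_a−k_d)/(k_d L₀) = 1 − 1.76×0.6780/(0.148×43.0) = 0.8125, so
t_c = ln(5.581 × 0.8125) / 0.6780 = 1.512 / 0.6780 = 2.230 d.
L(t_c) = L₀ e^(−k_d t_c) = 43.0 × 0.7189 = 30.91 mg/L, and at the critical point k_a D_c = k_d L, so D_c = (0.148/0.826) × 30.91 = 5.539 mg/L.
x_c = v t_c = 0.427 m/s × 2.230 d × 86400 s/d = 82260 m ≈ 82.3 km.

t_c ≈ 2.23 d; D_c ≈ 5.54 mg/L; x_c ≈ 82.3 km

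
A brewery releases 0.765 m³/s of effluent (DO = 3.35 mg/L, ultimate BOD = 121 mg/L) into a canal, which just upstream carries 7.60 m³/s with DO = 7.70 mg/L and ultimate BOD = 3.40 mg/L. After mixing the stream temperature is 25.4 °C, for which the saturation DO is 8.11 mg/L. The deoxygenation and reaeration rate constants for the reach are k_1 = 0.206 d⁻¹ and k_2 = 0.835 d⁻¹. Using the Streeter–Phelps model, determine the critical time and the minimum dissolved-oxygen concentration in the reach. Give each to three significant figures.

Mixed DO = (7.60×7.70 + 0.765×3.35)/(7.60+0.765) = 61.08/8.365 = 7.302 mg/L.
Mixed L₀ = (7.60×3.40 + 0.765×121)/(8.365) = 118.4/8.365 = 14.15 mg/L.
Initial deficit D₀ = C_s − DO₀ = 8.11 − 7.302 = 0.8078 mg/L.
t_c = (1/0.6290) ln[(0.835/0.206)(1 − 0.8078×0.6290/(0.206×14.15))] = 1.590 × ln(3.347) = 1.921 d.
D_c = (0.206/0.835) × 14.15 × e^(−0.206×1.921) = 0.2467 × 14.15 × 0.6732 = 2.351 mg/L.
Minimum DO = 8.11 − 2.351 = 5.759 mg/L.

t_c ≈ 1.92 d; minimum DO ≈ 5.76 mg/L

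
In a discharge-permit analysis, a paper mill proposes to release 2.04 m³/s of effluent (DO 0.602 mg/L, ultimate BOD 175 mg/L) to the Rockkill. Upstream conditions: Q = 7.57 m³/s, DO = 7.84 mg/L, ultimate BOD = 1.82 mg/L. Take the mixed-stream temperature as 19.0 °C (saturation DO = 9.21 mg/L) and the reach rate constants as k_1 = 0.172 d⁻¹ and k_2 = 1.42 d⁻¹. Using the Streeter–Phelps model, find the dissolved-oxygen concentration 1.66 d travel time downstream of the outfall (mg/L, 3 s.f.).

DO ≈ 5.44 mg/L

Mixed DO = (7.57×7.84 + 2.04×0.602)/(7.57+2.04) = 60.58/9.610 = 6.304 mg/L.
Mixed L₀ = (7.57×1.82 + 2.04×175)/(9.610) = 370.8/9.610 = 38.58 mg/L.
Initial deficit D₀ = C_s − DO₀ = 9.21 − 6.304 = 2.906 mg/L.
D(1.66) = [0.172×38.58/(1.42−0.172)](e^(−0.172×1.66) − e^(−1.42×1.66)) + 2.906 e^(−1.42×1.66)
= 5.317 × (0.7516 − 0.09468) + 2.906 × 0.09468 = 3.768 mg/L.
DO = 9.21 − 3.768 = 5.442 mg/L.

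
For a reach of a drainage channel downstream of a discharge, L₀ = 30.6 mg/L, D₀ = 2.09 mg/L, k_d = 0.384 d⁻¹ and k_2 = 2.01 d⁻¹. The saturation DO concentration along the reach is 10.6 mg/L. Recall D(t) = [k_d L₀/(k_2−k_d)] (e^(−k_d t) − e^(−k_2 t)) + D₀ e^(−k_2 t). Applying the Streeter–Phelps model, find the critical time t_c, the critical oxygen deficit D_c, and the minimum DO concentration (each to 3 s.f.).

t_c ≈ 0.808 d; D_c ≈ 4.29 mg/L; min DO ≈ 6.31 mg/L

At the critical point dD/dt = 0, so k_d L₀ e^(−k_d t) = k_2 D. Substituting D(t) from the Streeter–Phelps equation and solving for t gives
t_c = ln[(k_2/k_d)(1 − D₀(k_2−k_d)/(k_d L₀))] / (k_2−k_d).
Here k_2−k_d = 1.626 d⁻¹ and 1 − D₀(k_2−k_d)/(k_d L₀) = 1 − 2.09×1.626/(0.384×30.6) = 0.7108, so
t_c = ln(5.234 × 0.7108) / 1.626 = 1.314 / 1.626 = 0.8080 d.
D_c = (k_d/k_2) L₀ e^(−k_d t_c) = (0.384/2.01) × 30.6 × e^(−0.384×0.8080) = 0.1910 × 30.6 × 0.7332 = 4.286 mg/L.
Minimum DO = C_s − D_c = 10.6 − 4.286 = 6.314 mg/L.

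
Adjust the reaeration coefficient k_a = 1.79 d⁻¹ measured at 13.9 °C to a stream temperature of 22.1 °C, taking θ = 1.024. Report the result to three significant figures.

k_a ≈ 2.17 d⁻¹

k_a(T₂) = k_a(T₁) · θ^(T₂−T₁) = 1.79 × 1.024^(22.1−13.9)
= 1.79 × 1.024^8.20 = 1.79 × 1.215 = 2.174 d⁻¹.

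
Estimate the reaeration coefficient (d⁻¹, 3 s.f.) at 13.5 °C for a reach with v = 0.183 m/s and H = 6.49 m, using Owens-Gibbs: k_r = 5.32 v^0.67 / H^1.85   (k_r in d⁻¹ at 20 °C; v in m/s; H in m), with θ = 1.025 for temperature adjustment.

k_r(20) = 5.32 × 0.183^0.67 / 6.49^1.85 = 5.32 × 0.3205 / 31.82 = 0.05359 d⁻¹.
k_r(13.5) = 0.05359 × 1.025^(13.5−20) = 0.05359 × 0.8517 = 0.04565 d⁻¹.

k_r ≈ 0.0456 d⁻¹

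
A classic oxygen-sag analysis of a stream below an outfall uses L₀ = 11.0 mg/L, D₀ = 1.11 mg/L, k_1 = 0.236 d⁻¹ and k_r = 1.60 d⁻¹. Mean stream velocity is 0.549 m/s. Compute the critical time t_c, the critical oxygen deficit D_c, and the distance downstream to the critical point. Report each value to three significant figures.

t_c ≈ 0.762 d; D_c ≈ 1.36 mg/L; x_c ≈ 36.1 km

t_c = [1/(k_r−k_1)] ln[(k_r/k_1)(1 − D₀(k_r−k_1)/(k_1 L₀))]
= [1/(1.60−0.236)] ln[(1.60/0.236)(1 − 1.11×1.364/(0.236×11.0))]
= (1/1.364) ln[6.780 × 0.4168] = 0.7331 × ln(2.826) = 0.7331 × 1.039 = 0.7615 d.
D_c = (k_1/k_r) L₀ e^(−k_1 t_c) = (0.236/1.60) × 11.0 × e^(−0.236×0.7615) = 0.1475 × 11.0 × 0.8355 = 1.356 mg/L.
x_c = v t_c = 0.549 m/s × 0.7615 d × 86400 s/d = 36120 m ≈ 36.1 km.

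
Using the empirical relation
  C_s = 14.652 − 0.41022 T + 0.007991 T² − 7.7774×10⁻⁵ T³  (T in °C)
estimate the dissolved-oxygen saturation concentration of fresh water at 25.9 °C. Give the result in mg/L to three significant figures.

C_s ≈ 8.04 mg/L

C_s = 14.652 − 0.41022×25.9 + 0.007991×25.9² − 7.7774×10⁻⁵×25.9³ = 8.037 mg/L.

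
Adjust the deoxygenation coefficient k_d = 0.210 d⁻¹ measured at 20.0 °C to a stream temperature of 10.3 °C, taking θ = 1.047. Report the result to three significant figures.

k_d(T₂) = k_d(T₁) · θ^(T₂−T₁) = 0.210 × 1.047^(10.3−20.0)
= 0.210 × 1.047^-9.70 = 0.210 × 0.6405 = 0.1345 d⁻¹.

k_d ≈ 0.135 d⁻¹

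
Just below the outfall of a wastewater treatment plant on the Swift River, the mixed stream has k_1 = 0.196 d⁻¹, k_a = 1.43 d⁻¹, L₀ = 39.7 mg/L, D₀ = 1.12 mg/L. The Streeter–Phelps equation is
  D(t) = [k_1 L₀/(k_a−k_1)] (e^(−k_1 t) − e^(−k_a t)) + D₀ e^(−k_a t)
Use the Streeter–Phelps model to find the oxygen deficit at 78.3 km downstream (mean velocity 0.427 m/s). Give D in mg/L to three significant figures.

Travel time t = x/v = 78.3 km / (0.427 m/s) = 78300 m / 0.427 m/s = 183400 s = 2.122 d.
k_1 L₀/(k_a−k_1) = 0.196×39.7/(1.43−0.196) = 7.781/1.234 = 6.306 mg/L.
e^(−k_1 t) = e^(−0.196×2.122) = 0.6597; e^(−k_a t) = e^(−1.43×2.122) = 0.04808.
D = 6.306 × (0.6597 − 0.04808) + 1.12 × 0.04808 = 3.857 + 0.05384 = 3.910 mg/L.

D ≈ 3.91 mg/L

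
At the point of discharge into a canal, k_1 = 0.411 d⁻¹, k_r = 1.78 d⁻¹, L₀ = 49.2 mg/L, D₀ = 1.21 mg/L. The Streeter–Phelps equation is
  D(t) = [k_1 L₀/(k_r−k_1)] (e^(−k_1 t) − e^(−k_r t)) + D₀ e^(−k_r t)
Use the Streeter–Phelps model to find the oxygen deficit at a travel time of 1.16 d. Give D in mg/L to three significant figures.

D ≈ 7.45 mg/L

k_1 L₀/(k_r−k_1) = 0.411×49.2/(1.78−0.411) = 20.22/1.369 = 14.77 mg/L.
e^(−k_1 t) = e^(−0.411×1.160) = 0.6208; e^(−k_r t) = e^(−1.78×1.160) = 0.1268.
D = 14.77 × (0.6208 − 0.1268) + 1.21 × 0.1268 = 7.296 + 0.1535 = 7.449 mg/L.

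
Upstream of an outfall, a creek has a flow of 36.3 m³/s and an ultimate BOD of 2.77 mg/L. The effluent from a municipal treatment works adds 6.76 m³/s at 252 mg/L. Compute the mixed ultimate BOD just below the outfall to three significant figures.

Flow-weighted mixing: C = (Q_r C_r + Q_w C_w)/(Q_r + Q_w)
= (36.3×2.77 + 6.76×252)/(36.3 + 6.76) = 1804/43.06 = 41.90 mg/L.

41.9 mg/L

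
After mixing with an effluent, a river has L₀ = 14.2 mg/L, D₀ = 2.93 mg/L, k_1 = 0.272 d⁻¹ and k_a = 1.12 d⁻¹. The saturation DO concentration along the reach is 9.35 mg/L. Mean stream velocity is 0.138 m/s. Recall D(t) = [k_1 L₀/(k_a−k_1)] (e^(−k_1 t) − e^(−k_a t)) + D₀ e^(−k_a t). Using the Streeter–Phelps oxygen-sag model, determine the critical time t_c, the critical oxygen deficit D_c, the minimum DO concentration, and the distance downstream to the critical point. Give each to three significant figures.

t_c ≈ 0.453 d; D_c ≈ 3.05 mg/L; min DO ≈ 6.30 mg/L; x_c ≈ 5.41 km

At the critical point dD/dt = 0, so k_1 L₀ e^(−k_1 t) = k_a D. Substituting D(t) from the Streeter–Phelps equation and solving for t gives
t_c = ln[(k_a/k_1)(1 − D₀(k_a−k_1)/(k_1 L₀))] / (k_a−k_1).
Here k_a−k_1 = 0.8480 d⁻¹ and 1 − D₀(k_a−k_1)/(k_1 L₀) = 1 − 2.93×0.8480/(0.272×14.2) = 0.3567, so
t_c = ln(4.118 × 0.3567) / 0.8480 = 0.3845 / 0.8480 = 0.4534 d.
L(t_c) = L₀ e^(−k_1 t_c) = 14.2 × 0.8840 = 12.55 mg/L, and at the critical point k_a D_c = k_1 L, so D_c = (0.272/1.12) × 12.55 = 3.048 mg/L.
Minimum DO = C_s − D_c = 9.35 − 3.048 = 6.302 mg/L.
x_c = v t_c = 0.138 m/s × 0.4534 d × 86400 s/d = 5406 m ≈ 5.41 km.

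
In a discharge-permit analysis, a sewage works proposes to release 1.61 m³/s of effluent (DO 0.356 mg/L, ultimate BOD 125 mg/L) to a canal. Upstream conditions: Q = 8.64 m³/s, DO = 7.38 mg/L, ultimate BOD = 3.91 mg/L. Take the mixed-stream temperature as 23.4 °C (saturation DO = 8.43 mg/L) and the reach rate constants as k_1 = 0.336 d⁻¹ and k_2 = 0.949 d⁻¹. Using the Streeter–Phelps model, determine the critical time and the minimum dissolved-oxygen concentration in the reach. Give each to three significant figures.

Mixed DO = (8.64×7.38 + 1.61×0.356)/(8.64+1.61) = 64.34/10.25 = 6.277 mg/L.
Mixed L₀ = (8.64×3.91 + 1.61×125)/(10.25) = 235.0/10.25 = 22.93 mg/L.
Initial deficit D₀ = C_s − DO₀ = 8.43 − 6.277 = 2.153 mg/L.
t_c = (1/0.6130) ln[(0.949/0.336)(1 − 2.153×0.6130/(0.336×22.93))] = 1.631 × ln(2.341) = 1.387 d.
D_c = (0.336/0.949) × 22.93 × e^(−0.336×1.387) = 0.3541 × 22.93 × 0.6274 = 5.094 mg/L.
Minimum DO = 8.43 − 5.094 = 3.336 mg/L.

t_c ≈ 1.39 d; minimum DO ≈ 3.34 mg/L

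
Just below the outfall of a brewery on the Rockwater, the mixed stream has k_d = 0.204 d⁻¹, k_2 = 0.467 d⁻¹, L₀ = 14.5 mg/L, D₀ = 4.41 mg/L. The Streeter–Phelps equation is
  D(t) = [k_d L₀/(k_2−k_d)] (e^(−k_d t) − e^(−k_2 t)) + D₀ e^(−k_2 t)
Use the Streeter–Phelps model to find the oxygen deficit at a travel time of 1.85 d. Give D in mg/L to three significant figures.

D ≈ 4.83 mg/L

k_d L₀/(k_2−k_d) = 0.204×14.5/(0.467−0.204) = 2.958/0.2630 = 11.25 mg/L.
e^(−k_d t) = e^(−0.204×1.850) = 0.6856; e^(−k_2 t) = e^(−0.467×1.850) = 0.4215.
D = 11.25 × (0.6856 − 0.4215) + 4.41 × 0.4215 = 2.971 + 1.859 = 4.830 mg/L.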